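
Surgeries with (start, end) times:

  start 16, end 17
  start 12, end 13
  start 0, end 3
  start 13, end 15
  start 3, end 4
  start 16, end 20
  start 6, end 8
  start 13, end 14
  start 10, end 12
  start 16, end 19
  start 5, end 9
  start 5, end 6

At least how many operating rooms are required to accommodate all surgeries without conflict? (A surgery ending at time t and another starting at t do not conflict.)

Events (time:±→running): 0:+→1 3:-→0 3:+→1 4:-→0 5:+→1 5:+→2 6:-→1 6:+→2 8:-→1 9:-→0 10:+→1 12:-→0 12:+→1 13:-→0 13:+→1 13:+→2 14:-→1 15:-→0 16:+→1 16:+→2 16:+→3 … peak 3.

3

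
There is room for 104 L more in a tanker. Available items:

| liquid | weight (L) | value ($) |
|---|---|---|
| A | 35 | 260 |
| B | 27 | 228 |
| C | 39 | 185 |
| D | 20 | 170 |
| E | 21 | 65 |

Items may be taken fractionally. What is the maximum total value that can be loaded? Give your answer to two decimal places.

762.36

Greedy by value/weight ratio, highest first.
Ratios (sorted): D 8.50, B 8.44, A 7.43, C 4.74, E 3.10
take D (20 @ 170); take B (27 @ 228); take A (35 @ 260); take 22/39 of C → 104.36. Capacity used 104/104.
Total value = 762.36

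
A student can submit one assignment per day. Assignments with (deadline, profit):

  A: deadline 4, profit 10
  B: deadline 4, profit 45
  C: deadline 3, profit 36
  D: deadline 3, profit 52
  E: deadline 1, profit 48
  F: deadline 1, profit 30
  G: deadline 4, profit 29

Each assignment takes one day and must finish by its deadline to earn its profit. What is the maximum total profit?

Take jobs in profit order; each goes to the latest open slot no later than its deadline.
By profit: D(d3,52), E(d1,48), B(d4,45), C(d3,36), F(d1,30), G(d4,29), A(d4,10)
D→slot 3; E→slot 1; B→slot 4; C→slot 2; F skipped; G skipped; A skipped.
Profit = 48 + 36 + 52 + 45 = 181

181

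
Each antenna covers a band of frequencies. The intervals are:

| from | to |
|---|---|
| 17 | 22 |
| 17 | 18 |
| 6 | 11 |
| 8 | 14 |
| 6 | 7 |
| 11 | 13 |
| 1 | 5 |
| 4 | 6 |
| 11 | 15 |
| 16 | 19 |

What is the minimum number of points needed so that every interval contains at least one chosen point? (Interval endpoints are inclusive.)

Sorted: [1,5] [4,6] [6,7] [6,11] [11,13] [8,14] [11,15] [17,18] [16,19] [17,22]
{[1,5],[4,6]} hit by 5; {[6,7],[6,11]} hit by 7; {[11,13],[8,14],[11,15]} hit by 13; {[17,18],[16,19],[17,22]} hit by 18.
Points: 5, 7, 13, 18 (4 total).

4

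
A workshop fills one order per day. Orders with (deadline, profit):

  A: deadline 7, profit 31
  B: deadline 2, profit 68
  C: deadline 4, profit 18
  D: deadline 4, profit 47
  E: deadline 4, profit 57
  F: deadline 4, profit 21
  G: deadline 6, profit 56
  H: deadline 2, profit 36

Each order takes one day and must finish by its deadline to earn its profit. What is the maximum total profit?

By profit: B(d2,68), E(d4,57), G(d6,56), D(d4,47), H(d2,36), A(d7,31), F(d4,21), C(d4,18)
B→slot 2; E→slot 4; G→slot 6; D→slot 3; H→slot 1; A→slot 7; F skipped; C skipped.
Profit = 36 + 68 + 47 + 57 + 56 + 31 = 295

295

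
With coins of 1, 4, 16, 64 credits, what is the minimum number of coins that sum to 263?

263 = 4×64 + 1×4 + 3×1
Total coins = 4 + 1 + 3 = 8

8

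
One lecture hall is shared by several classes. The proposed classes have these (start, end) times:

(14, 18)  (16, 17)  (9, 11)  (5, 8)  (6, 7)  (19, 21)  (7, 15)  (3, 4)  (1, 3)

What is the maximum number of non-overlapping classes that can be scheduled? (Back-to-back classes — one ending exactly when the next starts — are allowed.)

6

Order by finish time; keep every interval that doesn't clash with the previous kept one.
By end time: (1,3), (3,4), (6,7), (5,8), (9,11), (7,15), (16,17), (14,18), (19,21).
Pick (1,3); next start ≥ 3 → (3,4); next start ≥ 4 → (6,7); next start ≥ 7 → (9,11); next start ≥ 11 → (16,17); next start ≥ 17 → (19,21).
Selected 6 classes.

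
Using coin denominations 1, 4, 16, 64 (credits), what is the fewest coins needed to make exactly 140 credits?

5

Greedy: take as many of the largest coin as possible, then repeat with the remainder.
140 − 2×64→12 − 3×4→0
Total coins = 2 + 3 = 5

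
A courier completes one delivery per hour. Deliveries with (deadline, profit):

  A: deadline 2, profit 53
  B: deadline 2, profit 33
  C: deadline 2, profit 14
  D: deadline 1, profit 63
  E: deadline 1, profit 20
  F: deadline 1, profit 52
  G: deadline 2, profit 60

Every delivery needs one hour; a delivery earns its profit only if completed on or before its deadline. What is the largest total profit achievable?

123

Sort by profit descending; place each in the latest free slot ≤ its deadline.
Profit order: D=63 G=60 A=53 F=52 B=33 E=20 C=14
Assign: D→slot 1, G→slot 2, A skipped, F skipped, B skipped, E skipped, C skipped.
Slots: [1:D] [2:G]
Profit = 63 + 60 = 123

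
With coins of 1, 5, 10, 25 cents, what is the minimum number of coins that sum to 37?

37 − 1×25→12 − 1×10→2 − 2×1→0
Total coins = 1 + 1 + 2 = 4

4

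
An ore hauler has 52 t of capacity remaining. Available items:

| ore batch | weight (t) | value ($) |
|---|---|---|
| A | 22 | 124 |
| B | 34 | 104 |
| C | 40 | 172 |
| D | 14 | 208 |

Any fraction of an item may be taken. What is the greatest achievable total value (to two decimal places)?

400.80

Greedy by value/weight ratio, highest first.
Order: D (208/14=14.86) > A (124/22=5.64) > C (172/40=4.30) > B (104/34=3.06)
Fill: take D (14 @ 208) → take A (22 @ 124) → take 16/40 of C → 68.80; 52/52 used.
Total value = 400.80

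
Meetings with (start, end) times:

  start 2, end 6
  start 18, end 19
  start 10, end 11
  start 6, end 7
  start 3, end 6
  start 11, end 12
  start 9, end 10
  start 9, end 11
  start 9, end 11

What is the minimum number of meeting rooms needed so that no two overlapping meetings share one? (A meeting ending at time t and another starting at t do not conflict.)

3

Events (time:±→running): 2:+→1 3:+→2 6:-→1 6:-→0 6:+→1 7:-→0 9:+→1 9:+→2 9:+→3 … peak 3.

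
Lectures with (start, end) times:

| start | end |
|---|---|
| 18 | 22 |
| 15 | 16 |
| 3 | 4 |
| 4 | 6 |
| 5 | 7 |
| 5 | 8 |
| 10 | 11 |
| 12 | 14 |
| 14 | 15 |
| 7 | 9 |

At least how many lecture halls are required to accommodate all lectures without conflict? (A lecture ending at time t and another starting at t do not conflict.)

3

Events (time:±→running): 3:+→1 4:-→0 4:+→1 5:+→2 5:+→3 … peak 3.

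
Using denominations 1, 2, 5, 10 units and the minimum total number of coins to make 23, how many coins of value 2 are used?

1

23 − 2×10→3 − 1×2→1 − 1×1→0
Count of 2: 1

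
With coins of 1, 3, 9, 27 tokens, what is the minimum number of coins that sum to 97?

7

Greedy: take as many of the largest coin as possible, then repeat with the remainder.
97 − 3×27→16 − 1×9→7 − 2×3→1 − 1×1→0
Total coins = 3 + 1 + 2 + 1 = 7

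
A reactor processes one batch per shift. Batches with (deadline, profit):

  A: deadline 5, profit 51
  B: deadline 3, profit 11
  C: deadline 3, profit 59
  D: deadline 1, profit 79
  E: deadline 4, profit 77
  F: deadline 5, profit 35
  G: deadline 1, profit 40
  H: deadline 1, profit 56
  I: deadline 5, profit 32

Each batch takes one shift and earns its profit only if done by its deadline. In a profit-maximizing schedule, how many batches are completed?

Profit order: D=79 E=77 C=59 H=56 A=51 G=40 F=35 I=32 B=11
Assign: D→slot 1, E→slot 4, C→slot 3, H skipped, A→slot 5, G skipped, F→slot 2, I skipped, B skipped.
Slots: [1:D] [2:F] [3:C] [4:E] [5:A]
5 of 9 scheduled.

5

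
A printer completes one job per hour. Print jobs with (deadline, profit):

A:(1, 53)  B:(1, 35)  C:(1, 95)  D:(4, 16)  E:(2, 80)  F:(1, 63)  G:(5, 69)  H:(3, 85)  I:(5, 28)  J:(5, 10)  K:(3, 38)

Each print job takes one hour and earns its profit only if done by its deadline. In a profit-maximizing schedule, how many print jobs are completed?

Take jobs in profit order; each goes to the latest open slot no later than its deadline.
Profit order: C=95 H=85 E=80 G=69 F=63 A=53 K=38 B=35 I=28 D=16 J=10
Assign: C→slot 1, H→slot 3, E→slot 2, G→slot 5, F skipped, A skipped, K skipped, B skipped, I→slot 4, D skipped, J skipped.
Slots: [1:C] [2:E] [3:H] [4:I] [5:G]
5 of 11 scheduled.

5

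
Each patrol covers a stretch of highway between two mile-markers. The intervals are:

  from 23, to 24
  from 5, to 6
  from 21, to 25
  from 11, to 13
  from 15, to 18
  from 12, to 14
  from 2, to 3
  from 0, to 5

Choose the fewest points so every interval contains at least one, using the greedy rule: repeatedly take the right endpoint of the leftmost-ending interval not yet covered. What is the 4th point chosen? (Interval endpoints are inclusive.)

Sorted: [2,3] [0,5] [5,6] [11,13] [12,14] [15,18] [23,24] [21,25]
{[2,3],[0,5]} hit by 3; {[5,6]} hit by 6; {[11,13],[12,14]} hit by 13; {[15,18]} hit by 18; {[23,24],[21,25]} hit by 24.
Points: 3, 6, 13, 18, 24 (5 total).

18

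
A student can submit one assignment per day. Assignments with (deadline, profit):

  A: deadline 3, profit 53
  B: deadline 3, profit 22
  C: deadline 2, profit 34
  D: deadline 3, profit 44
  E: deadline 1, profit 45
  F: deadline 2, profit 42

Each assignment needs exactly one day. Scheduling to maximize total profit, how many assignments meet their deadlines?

3

Sort by profit descending; place each in the latest free slot ≤ its deadline.
By profit: A(d3,53), E(d1,45), D(d3,44), F(d2,42), C(d2,34), B(d3,22)
A→slot 3; E→slot 1; D→slot 2; F skipped; C skipped; B skipped.
3 of 6 scheduled.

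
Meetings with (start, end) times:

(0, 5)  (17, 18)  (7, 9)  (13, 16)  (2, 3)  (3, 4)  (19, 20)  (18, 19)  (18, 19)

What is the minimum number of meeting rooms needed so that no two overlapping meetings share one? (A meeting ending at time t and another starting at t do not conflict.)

2

starts: [0, 2, 3, 7, 13, 17, 18, 18, 19]
ends:   [3, 4, 5, 9, 16, 18, 19, 19, 20]
s0→1 s2→2  — peak 2.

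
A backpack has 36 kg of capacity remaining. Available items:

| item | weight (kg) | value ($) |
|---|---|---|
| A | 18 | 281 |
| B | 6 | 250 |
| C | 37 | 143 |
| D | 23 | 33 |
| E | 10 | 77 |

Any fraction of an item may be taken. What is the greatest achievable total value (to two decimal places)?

Sort by value per unit weight and fill in that order.
Order: B (250/6=41.67) > A (281/18=15.61) > E (77/10=7.70) > C (143/37=3.86) > D (33/23=1.43)
Fill: take B (6 @ 250) → take A (18 @ 281) → take E (10 @ 77) → take 2/37 of C → 7.73; 36/36 used.
Total value = 615.73

615.73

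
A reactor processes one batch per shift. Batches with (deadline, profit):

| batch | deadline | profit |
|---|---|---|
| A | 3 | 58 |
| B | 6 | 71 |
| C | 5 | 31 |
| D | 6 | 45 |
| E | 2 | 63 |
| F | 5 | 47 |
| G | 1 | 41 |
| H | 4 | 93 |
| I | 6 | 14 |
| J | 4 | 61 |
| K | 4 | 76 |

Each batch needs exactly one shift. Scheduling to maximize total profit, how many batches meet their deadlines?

6

Sort by profit descending; place each in the latest free slot ≤ its deadline.
By profit: H(d4,93), K(d4,76), B(d6,71), E(d2,63), J(d4,61), A(d3,58), F(d5,47), D(d6,45), G(d1,41), C(d5,31), I(d6,14)
H→slot 4; K→slot 3; B→slot 6; E→slot 2; J→slot 1; A skipped; F→slot 5; D skipped; G skipped; C skipped; I skipped.
6 of 11 scheduled.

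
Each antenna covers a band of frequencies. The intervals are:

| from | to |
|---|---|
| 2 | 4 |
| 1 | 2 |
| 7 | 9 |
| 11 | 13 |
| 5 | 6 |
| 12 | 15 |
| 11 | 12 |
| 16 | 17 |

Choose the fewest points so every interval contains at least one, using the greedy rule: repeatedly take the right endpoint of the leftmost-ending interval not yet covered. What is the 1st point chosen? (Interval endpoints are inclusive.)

2

Sort by right endpoint; whenever an interval is uncovered, place a point at its right end.
By right end: [1,2]  [2,4]  [5,6]  [7,9]  [11,12]  [11,13]  [12,15]  [16,17]
[1,2] uncovered → point at 2; [5,6] uncovered → point at 6; [7,9] uncovered → point at 9; [11,12] uncovered → point at 12; [16,17] uncovered → point at 17.
Points: 2, 6, 9, 12, 17 (5 total).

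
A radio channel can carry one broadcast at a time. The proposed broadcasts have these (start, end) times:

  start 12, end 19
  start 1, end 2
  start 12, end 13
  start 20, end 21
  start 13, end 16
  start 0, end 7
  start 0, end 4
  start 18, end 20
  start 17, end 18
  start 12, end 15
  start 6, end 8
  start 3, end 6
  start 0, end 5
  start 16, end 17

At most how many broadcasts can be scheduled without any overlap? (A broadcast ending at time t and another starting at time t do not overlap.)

9

Order by finish time; keep every interval that doesn't clash with the previous kept one.
Sorted by end: (1,2)  (0,4)  (0,5)  (3,6)  (0,7)  (6,8)  (12,13)  (12,15)  (13,16)  (16,17)  (17,18)  (12,19)  (18,20)  (20,21)
take (1,2); skip (0,4); skip (0,5); take (3,6); skip (0,7); take (6,8); take (12,13); take (13,16); take (16,17); take (17,18); take (18,20); take (20,21).
Selected 9 broadcasts.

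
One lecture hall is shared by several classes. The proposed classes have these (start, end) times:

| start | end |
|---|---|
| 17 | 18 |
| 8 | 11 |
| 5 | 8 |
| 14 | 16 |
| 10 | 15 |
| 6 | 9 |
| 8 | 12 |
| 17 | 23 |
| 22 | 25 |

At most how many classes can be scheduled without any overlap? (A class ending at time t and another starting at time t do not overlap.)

5

Order by finish time; keep every interval that doesn't clash with the previous kept one.
Sorted by end: (5,8)  (6,9)  (8,11)  (8,12)  (10,15)  (14,16)  (17,18)  (17,23)  (22,25)
take (5,8); take (8,11); skip (8,12); take (14,16); take (17,18); skip (17,23); take (22,25).
Selected 5 classes.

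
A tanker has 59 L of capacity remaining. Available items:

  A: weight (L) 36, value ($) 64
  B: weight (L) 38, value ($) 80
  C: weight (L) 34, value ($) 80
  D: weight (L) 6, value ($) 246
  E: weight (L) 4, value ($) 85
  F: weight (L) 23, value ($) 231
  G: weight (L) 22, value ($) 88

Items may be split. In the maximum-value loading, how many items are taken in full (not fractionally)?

4

Greedy by value/weight ratio, highest first.
Order: D (246/6=41.00) > E (85/4=21.25) > F (231/23=10.04) > G (88/22=4.00) > C (80/34=2.35) > B (80/38=2.11) > A (64/36=1.78)
Fill: take D (6 @ 246) → take E (4 @ 85) → take F (23 @ 231) → take G (22 @ 88) → take 4/34 of C → 9.41; 59/59 used.
4 item(s) taken whole; one partial (take 4/34 of C).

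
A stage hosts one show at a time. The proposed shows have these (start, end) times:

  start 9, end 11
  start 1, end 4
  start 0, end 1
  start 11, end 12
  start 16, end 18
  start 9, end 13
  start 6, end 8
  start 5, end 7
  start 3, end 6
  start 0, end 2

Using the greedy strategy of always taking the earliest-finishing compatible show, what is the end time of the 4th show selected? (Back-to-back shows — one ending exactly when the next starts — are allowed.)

Greedy by earliest finish: after sorting by end time, pick each interval compatible with the last pick.
Sorted by end: (0,1)  (0,2)  (1,4)  (3,6)  (5,7)  (6,8)  (9,11)  (11,12)  (9,13)  (16,18)
take (0,1); take (1,4); take (5,7); skip (6,8); take (9,11); take (11,12); skip (9,13); take (16,18).
Selected: (0,1) (1,4) (5,7) (9,11) (11,12) (16,18)

11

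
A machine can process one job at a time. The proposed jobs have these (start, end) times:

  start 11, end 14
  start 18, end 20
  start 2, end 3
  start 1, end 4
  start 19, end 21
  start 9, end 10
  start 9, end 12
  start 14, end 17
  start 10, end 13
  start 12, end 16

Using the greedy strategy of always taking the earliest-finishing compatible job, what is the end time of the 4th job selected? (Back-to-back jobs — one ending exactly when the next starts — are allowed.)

17

By end time: (2,3), (1,4), (9,10), (9,12), (10,13), (11,14), (12,16), (14,17), (18,20), (19,21).
Pick (2,3); next start ≥ 3 → (9,10); next start ≥ 10 → (10,13); next start ≥ 13 → (14,17); next start ≥ 17 → (18,20).
Selected: (2,3) (9,10) (10,13) (14,17) (18,20)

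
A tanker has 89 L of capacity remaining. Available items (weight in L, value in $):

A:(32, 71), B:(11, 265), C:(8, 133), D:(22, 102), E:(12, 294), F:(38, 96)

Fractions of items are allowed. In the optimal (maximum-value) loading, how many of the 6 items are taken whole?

Sort by value per unit weight and fill in that order.
Ratios (sorted): E 24.50, B 24.09, C 16.62, D 4.64, F 2.53, A 2.22
take E (12 @ 294); take B (11 @ 265); take C (8 @ 133); take D (22 @ 102); take 36/38 of F → 90.95. Capacity used 89/89.
4 item(s) taken whole; one partial (take 36/38 of F).

4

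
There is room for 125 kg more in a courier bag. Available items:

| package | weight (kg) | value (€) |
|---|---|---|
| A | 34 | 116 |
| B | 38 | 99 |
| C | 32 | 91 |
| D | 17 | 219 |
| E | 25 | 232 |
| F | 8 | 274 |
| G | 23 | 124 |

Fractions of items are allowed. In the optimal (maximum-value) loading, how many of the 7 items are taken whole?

5

Order: F (274/8=34.25) > D (219/17=12.88) > E (232/25=9.28) > G (124/23=5.39) > A (116/34=3.41) > C (91/32=2.84) > B (99/38=2.61)
Fill: take F (8 @ 274) → take D (17 @ 219) → take E (25 @ 232) → take G (23 @ 124) → take A (34 @ 116) → take 18/32 of C → 51.19; 125/125 used.
5 item(s) taken whole; one partial (take 18/32 of C).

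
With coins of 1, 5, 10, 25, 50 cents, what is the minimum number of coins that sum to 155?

4

155 = 3×50 + 1×5
Total coins = 3 + 1 = 4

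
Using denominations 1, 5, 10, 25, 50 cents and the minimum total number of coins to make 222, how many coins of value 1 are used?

2

Use the largest denomination that fits, subtract, and repeat.
222 = 4×50 + 2×10 + 2×1
Count of 1: 2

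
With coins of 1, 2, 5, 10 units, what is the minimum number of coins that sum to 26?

26 = 2×10 + 1×5 + 1×1
Total coins = 2 + 1 + 1 = 4

4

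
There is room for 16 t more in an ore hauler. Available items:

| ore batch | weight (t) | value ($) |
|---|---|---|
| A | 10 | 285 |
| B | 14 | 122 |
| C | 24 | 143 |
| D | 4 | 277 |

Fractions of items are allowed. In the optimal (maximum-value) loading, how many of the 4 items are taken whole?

2

Order: D (277/4=69.25) > A (285/10=28.50) > B (122/14=8.71) > C (143/24=5.96)
Fill: take D (4 @ 277) → take A (10 @ 285) → take 2/14 of B → 17.43; 16/16 used.
2 item(s) taken whole; one partial (take 2/14 of B).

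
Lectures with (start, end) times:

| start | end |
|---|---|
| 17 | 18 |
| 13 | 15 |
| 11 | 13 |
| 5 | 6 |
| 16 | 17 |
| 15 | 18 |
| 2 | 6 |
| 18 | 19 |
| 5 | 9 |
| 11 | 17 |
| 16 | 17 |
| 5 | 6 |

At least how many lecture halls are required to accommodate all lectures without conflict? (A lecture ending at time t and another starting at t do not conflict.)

Events (time:±→running): 2:+→1 5:+→2 5:+→3 5:+→4 … peak 4.

4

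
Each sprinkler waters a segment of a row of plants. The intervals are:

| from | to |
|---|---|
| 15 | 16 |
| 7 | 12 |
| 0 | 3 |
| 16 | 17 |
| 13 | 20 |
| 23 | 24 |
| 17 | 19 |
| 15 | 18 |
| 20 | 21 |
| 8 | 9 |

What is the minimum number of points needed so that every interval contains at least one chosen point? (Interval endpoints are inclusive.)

6

Sorted: [0,3] [8,9] [7,12] [15,16] [16,17] [15,18] [17,19] [13,20] [20,21] [23,24]
{[0,3]} hit by 3; {[8,9],[7,12]} hit by 9; {[15,16],[16,17],[15,18]} hit by 16; {[17,19],[13,20]} hit by 19; {[20,21]} hit by 21; {[23,24]} hit by 24.
Points: 3, 9, 16, 19, 21, 24 (6 total).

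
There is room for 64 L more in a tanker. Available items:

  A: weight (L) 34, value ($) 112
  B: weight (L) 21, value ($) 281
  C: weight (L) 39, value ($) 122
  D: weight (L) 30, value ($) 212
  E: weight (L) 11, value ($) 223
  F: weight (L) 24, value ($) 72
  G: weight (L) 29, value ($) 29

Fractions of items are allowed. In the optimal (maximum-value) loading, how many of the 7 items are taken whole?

Greedy by value/weight ratio, highest first.
Order: E (223/11=20.27) > B (281/21=13.38) > D (212/30=7.07) > A (112/34=3.29) > C (122/39=3.13) > F (72/24=3.00) > G (29/29=1.00)
Fill: take E (11 @ 223) → take B (21 @ 281) → take D (30 @ 212) → take 2/34 of A → 6.59; 64/64 used.
3 item(s) taken whole; one partial (take 2/34 of A).

3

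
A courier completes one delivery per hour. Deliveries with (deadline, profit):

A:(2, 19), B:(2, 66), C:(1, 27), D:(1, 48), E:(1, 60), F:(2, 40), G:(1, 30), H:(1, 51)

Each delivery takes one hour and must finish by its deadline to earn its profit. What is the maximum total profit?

126

Profit order: B=66 E=60 H=51 D=48 F=40 G=30 C=27 A=19
Assign: B→slot 2, E→slot 1, H skipped, D skipped, F skipped, G skipped, C skipped, A skipped.
Slots: [1:E] [2:B]
Profit = 60 + 66 = 126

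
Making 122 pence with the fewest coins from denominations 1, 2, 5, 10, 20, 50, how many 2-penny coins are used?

1

Greedy: take as many of the largest coin as possible, then repeat with the remainder.
122 = 2×50 + 1×20 + 1×2
Count of 2: 1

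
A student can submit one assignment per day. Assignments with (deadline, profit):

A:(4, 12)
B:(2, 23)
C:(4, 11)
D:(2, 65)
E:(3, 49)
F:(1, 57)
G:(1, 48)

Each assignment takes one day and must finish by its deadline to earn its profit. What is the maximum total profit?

Take jobs in profit order; each goes to the latest open slot no later than its deadline.
By profit: D(d2,65), F(d1,57), E(d3,49), G(d1,48), B(d2,23), A(d4,12), C(d4,11)
D→slot 2; F→slot 1; E→slot 3; G skipped; B skipped; A→slot 4; C skipped.
Profit = 57 + 65 + 49 + 12 = 183

183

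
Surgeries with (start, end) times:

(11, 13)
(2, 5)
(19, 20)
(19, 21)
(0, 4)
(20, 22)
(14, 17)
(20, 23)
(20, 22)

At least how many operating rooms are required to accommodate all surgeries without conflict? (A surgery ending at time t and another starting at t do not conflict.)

Count concurrent intervals with a sweep; the peak is the room count.
Events (time:±→running): 0:+→1 2:+→2 4:-→1 5:-→0 11:+→1 13:-→0 14:+→1 17:-→0 19:+→1 19:+→2 20:-→1 20:+→2 20:+→3 20:+→4 … peak 4.

4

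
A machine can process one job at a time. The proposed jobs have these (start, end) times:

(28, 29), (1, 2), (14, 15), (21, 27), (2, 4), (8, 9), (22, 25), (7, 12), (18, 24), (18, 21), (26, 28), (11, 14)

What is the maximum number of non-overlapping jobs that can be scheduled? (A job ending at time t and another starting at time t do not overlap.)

9

Greedy by earliest finish: after sorting by end time, pick each interval compatible with the last pick.
Sorted by end: (1,2)  (2,4)  (8,9)  (7,12)  (11,14)  (14,15)  (18,21)  (18,24)  (22,25)  (21,27)  (26,28)  (28,29)
take (1,2); take (2,4); take (8,9); take (11,14); take (14,15); take (18,21); skip (18,24); take (22,25); take (26,28); take (28,29).
Selected 9 jobs.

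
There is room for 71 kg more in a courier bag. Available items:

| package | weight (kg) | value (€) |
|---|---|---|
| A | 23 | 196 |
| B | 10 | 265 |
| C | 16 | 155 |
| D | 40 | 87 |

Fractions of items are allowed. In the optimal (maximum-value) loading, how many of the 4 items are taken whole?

Ratios (sorted): B 26.50, C 9.69, A 8.52, D 2.17
take B (10 @ 265); take C (16 @ 155); take A (23 @ 196); take 22/40 of D → 47.85. Capacity used 71/71.
3 item(s) taken whole; one partial (take 22/40 of D).

3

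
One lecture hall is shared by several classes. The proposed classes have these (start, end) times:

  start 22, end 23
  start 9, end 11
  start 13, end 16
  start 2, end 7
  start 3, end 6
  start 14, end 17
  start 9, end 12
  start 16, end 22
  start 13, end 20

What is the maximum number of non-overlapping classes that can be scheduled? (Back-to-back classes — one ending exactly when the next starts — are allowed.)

5

Sorted by end: (3,6)  (2,7)  (9,11)  (9,12)  (13,16)  (14,17)  (13,20)  (16,22)  (22,23)
take (3,6); take (9,11); skip (9,12); take (13,16); skip (14,17); skip (13,20); take (16,22); take (22,23).
Selected 5 classes.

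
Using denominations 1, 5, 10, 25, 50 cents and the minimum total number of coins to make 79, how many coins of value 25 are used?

Use the largest denomination that fits, subtract, and repeat.
79 − 1×50→29 − 1×25→4 − 4×1→0
Count of 25: 1

1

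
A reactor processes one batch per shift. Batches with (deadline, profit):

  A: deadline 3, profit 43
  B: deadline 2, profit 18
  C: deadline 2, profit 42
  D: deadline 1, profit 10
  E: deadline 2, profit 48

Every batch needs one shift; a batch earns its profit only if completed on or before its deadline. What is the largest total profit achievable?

Sort by profit descending; place each in the latest free slot ≤ its deadline.
By profit: E(d2,48), A(d3,43), C(d2,42), B(d2,18), D(d1,10)
E→slot 2; A→slot 3; C→slot 1; B skipped; D skipped.
Profit = 42 + 48 + 43 = 133

133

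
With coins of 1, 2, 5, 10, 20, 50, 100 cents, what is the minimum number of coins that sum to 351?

Greedy: take as many of the largest coin as possible, then repeat with the remainder.
351 = 3×100 + 1×50 + 1×1
Total coins = 3 + 1 + 1 = 5

5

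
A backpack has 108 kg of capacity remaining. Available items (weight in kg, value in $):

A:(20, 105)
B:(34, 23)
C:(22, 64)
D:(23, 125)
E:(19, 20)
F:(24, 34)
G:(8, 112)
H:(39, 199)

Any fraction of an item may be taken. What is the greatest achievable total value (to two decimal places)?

593.36

Greedy by value/weight ratio, highest first.
Ratios (sorted): G 14.00, D 5.43, A 5.25, H 5.10, C 2.91, F 1.42, E 1.05, B 0.68
take G (8 @ 112); take D (23 @ 125); take A (20 @ 105); take H (39 @ 199); take 18/22 of C → 52.36. Capacity used 108/108.
Total value = 593.36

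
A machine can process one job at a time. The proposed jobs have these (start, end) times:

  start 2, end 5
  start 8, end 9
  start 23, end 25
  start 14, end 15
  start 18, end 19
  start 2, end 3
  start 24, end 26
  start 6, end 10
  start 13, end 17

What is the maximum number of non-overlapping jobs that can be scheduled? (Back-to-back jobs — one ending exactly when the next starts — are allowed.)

Sort by end time and greedily take each interval whose start is ≥ the last chosen end.
Sorted by end: (2,3)  (2,5)  (8,9)  (6,10)  (14,15)  (13,17)  (18,19)  (23,25)  (24,26)
take (2,3); take (8,9); skip (6,10); take (14,15); skip (13,17); take (18,19); take (23,25); skip (24,26).
Selected 5 jobs.

5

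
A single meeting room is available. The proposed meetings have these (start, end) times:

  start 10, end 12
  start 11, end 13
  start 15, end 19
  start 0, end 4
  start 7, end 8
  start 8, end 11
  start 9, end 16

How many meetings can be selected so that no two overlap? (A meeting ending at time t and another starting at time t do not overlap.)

5

Greedy by earliest finish: after sorting by end time, pick each interval compatible with the last pick.
By end time: (0,4), (7,8), (8,11), (10,12), (11,13), (9,16), (15,19).
Pick (0,4); next start ≥ 4 → (7,8); next start ≥ 8 → (8,11); next start ≥ 11 → (11,13); next start ≥ 13 → (15,19).
Selected 5 meetings.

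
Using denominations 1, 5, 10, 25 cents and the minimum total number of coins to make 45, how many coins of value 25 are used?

1

45 − 1×25→20 − 2×10→0
Count of 25: 1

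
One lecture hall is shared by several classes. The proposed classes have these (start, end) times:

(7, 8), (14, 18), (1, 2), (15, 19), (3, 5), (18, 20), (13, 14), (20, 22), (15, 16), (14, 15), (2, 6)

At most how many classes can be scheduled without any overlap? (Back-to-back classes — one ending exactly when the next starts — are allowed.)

8

Order by finish time; keep every interval that doesn't clash with the previous kept one.
Sorted by end: (1,2)  (3,5)  (2,6)  (7,8)  (13,14)  (14,15)  (15,16)  (14,18)  (15,19)  (18,20)  (20,22)
take (1,2); take (3,5); take (7,8); take (13,14); take (14,15); take (15,16); take (18,20); take (20,22).
Selected 8 classes.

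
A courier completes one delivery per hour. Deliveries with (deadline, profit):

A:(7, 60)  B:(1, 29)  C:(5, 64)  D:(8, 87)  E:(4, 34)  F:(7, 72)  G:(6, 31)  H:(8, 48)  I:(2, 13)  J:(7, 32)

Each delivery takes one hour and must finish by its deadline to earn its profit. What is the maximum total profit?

428

Profit order: D=87 F=72 C=64 A=60 H=48 E=34 J=32 G=31 B=29 I=13
Assign: D→slot 8, F→slot 7, C→slot 5, A→slot 6, H→slot 4, E→slot 3, J→slot 2, G→slot 1, B skipped, I skipped.
Slots: [1:G] [2:J] [3:E] [4:H] [5:C] [6:A] [7:F] [8:D]
Profit = 31 + 32 + 34 + 48 + 64 + 60 + 72 + 87 = 428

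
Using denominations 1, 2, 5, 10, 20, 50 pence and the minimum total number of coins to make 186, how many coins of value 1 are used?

Use the largest denomination that fits, subtract, and repeat.
186 − 3×50→36 − 1×20→16 − 1×10→6 − 1×5→1 − 1×1→0
Count of 1: 1

1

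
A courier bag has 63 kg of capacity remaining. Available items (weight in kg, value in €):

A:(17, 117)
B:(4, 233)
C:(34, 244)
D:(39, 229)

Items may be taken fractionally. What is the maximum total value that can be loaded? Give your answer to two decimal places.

640.97

Sort by value per unit weight and fill in that order.
Order: B (233/4=58.25) > C (244/34=7.18) > A (117/17=6.88) > D (229/39=5.87)
Fill: take B (4 @ 233) → take C (34 @ 244) → take A (17 @ 117) → take 8/39 of D → 46.97; 63/63 used.
Total value = 640.97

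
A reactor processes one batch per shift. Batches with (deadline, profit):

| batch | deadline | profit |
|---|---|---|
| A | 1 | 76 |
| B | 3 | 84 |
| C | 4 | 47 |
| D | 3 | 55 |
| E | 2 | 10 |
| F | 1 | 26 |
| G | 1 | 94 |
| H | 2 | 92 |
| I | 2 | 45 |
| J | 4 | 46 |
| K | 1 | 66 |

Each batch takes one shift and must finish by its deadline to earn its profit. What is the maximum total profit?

317

Sort by profit descending; place each in the latest free slot ≤ its deadline.
Profit order: G=94 H=92 B=84 A=76 K=66 D=55 C=47 J=46 I=45 F=26 E=10
Assign: G→slot 1, H→slot 2, B→slot 3, A skipped, K skipped, D skipped, C→slot 4, J skipped, I skipped, F skipped, E skipped.
Slots: [1:G] [2:H] [3:B] [4:C]
Profit = 94 + 92 + 84 + 47 = 317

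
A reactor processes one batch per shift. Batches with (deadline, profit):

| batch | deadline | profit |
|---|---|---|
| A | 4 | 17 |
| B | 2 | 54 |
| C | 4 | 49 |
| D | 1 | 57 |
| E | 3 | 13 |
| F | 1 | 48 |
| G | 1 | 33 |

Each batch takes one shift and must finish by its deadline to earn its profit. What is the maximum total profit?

177

Sort by profit descending; place each in the latest free slot ≤ its deadline.
Profit order: D=57 B=54 C=49 F=48 G=33 A=17 E=13
Assign: D→slot 1, B→slot 2, C→slot 4, F skipped, G skipped, A→slot 3, E skipped.
Slots: [1:D] [2:B] [3:A] [4:C]
Profit = 57 + 54 + 17 + 49 = 177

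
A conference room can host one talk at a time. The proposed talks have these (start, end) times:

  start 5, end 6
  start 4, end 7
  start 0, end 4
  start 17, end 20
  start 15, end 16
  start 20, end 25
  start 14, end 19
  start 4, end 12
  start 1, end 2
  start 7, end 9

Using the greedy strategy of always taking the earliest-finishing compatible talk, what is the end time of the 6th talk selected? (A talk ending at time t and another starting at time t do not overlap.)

25

Sort by end time and greedily take each interval whose start is ≥ the last chosen end.
Sorted by end: (1,2)  (0,4)  (5,6)  (4,7)  (7,9)  (4,12)  (15,16)  (14,19)  (17,20)  (20,25)
take (1,2); take (5,6); take (7,9); take (15,16); take (17,20); take (20,25).
Selected: (1,2) (5,6) (7,9) (15,16) (17,20) (20,25)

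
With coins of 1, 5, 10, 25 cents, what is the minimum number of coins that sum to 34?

34 − 1×25→9 − 1×5→4 − 4×1→0
Total coins = 1 + 1 + 4 = 6

6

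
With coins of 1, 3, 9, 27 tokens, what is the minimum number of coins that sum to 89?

7

89 − 3×27→8 − 2×3→2 − 2×1→0
Total coins = 3 + 2 + 2 = 7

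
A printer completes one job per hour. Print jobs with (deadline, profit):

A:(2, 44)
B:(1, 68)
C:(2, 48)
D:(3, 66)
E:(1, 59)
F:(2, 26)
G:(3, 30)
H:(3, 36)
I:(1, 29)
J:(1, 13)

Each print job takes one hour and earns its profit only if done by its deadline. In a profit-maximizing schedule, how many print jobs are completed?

3

Sort by profit descending; place each in the latest free slot ≤ its deadline.
Profit order: B=68 D=66 E=59 C=48 A=44 H=36 G=30 I=29 F=26 J=13
Assign: B→slot 1, D→slot 3, E skipped, C→slot 2, A skipped, H skipped, G skipped, I skipped, F skipped, J skipped.
Slots: [1:B] [2:C] [3:D]
3 of 10 scheduled.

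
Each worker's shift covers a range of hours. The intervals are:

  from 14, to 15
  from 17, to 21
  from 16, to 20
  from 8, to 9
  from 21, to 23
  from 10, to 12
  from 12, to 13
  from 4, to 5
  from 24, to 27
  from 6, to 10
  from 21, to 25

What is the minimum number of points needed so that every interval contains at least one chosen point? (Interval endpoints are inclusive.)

7

Process intervals by earliest right end; each time one isn't hit yet, stab at its right endpoint.
Sorted: [4,5] [8,9] [6,10] [10,12] [12,13] [14,15] [16,20] [17,21] [21,23] [21,25] [24,27]
{[4,5]} hit by 5; {[8,9],[6,10]} hit by 9; {[10,12],[12,13]} hit by 12; {[14,15]} hit by 15; {[16,20],[17,21]} hit by 20; {[21,23],[21,25]} hit by 23; {[24,27]} hit by 27.
Points: 5, 9, 12, 15, 20, 23, 27 (7 total).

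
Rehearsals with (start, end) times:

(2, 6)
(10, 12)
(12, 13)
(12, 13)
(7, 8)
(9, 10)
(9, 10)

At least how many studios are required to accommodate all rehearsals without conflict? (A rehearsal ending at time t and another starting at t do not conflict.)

2

The answer is the maximum number of intervals overlapping at any instant.
starts: [2, 7, 9, 9, 10, 12, 12]
ends:   [6, 8, 10, 10, 12, 13, 13]
s2→1 e6→0 s7→1 e8→0 s9→1 s9→2  — peak 2.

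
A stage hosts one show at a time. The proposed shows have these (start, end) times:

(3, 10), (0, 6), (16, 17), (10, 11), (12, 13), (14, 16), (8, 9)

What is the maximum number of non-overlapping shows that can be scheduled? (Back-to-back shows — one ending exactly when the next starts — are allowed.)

6

By end time: (0,6), (8,9), (3,10), (10,11), (12,13), (14,16), (16,17).
Pick (0,6); next start ≥ 6 → (8,9); next start ≥ 9 → (10,11); next start ≥ 11 → (12,13); next start ≥ 13 → (14,16); next start ≥ 16 → (16,17).
Selected 6 shows.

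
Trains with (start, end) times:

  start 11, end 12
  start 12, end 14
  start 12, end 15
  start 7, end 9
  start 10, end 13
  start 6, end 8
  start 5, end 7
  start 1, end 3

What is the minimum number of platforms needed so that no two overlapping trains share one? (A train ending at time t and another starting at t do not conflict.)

Count concurrent intervals with a sweep; the peak is the room count.
Events (time:±→running): 1:+→1 3:-→0 5:+→1 6:+→2 7:-→1 7:+→2 8:-→1 9:-→0 10:+→1 11:+→2 12:-→1 12:+→2 12:+→3 … peak 3.

3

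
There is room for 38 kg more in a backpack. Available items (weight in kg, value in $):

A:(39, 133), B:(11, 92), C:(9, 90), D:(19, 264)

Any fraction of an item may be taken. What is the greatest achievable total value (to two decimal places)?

Greedy by value/weight ratio, highest first.
Order: D (264/19=13.89) > C (90/9=10.00) > B (92/11=8.36) > A (133/39=3.41)
Fill: take D (19 @ 264) → take C (9 @ 90) → take 10/11 of B → 83.64; 38/38 used.
Total value = 437.64

437.64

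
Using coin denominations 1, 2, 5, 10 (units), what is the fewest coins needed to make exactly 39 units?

6

39 = 3×10 + 1×5 + 2×2
Total coins = 3 + 1 + 2 = 6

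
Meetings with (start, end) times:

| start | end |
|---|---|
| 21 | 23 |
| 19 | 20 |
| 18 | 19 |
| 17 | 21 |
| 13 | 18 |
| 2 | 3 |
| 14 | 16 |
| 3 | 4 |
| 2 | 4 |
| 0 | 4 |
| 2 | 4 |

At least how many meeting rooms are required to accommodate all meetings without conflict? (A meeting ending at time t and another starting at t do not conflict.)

Events (time:±→running): 0:+→1 2:+→2 2:+→3 2:+→4 … peak 4.

4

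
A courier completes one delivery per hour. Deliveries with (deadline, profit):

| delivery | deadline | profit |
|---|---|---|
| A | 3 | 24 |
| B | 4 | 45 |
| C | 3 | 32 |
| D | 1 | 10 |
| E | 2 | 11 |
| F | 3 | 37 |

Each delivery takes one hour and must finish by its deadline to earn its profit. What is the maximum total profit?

By profit: B(d4,45), F(d3,37), C(d3,32), A(d3,24), E(d2,11), D(d1,10)
B→slot 4; F→slot 3; C→slot 2; A→slot 1; E skipped; D skipped.
Profit = 24 + 32 + 37 + 45 = 138

138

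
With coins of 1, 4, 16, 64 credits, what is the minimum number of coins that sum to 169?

169 = 2×64 + 2×16 + 2×4 + 1×1
Total coins = 2 + 2 + 2 + 1 = 7

7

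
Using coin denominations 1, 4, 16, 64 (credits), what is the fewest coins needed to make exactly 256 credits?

256 = 4×64
Total coins = 4 = 4

4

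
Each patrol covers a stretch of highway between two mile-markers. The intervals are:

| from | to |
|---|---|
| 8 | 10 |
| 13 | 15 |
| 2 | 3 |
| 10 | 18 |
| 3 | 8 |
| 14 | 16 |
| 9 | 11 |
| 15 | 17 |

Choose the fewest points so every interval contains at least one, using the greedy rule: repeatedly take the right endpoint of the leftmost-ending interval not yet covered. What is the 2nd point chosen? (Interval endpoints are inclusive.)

Sort by right endpoint; whenever an interval is uncovered, place a point at its right end.
By right end: [2,3]  [3,8]  [8,10]  [9,11]  [13,15]  [14,16]  [15,17]  [10,18]
[2,3] uncovered → point at 3; [8,10] uncovered → point at 10; [13,15] uncovered → point at 15.
Points: 3, 10, 15 (3 total).

10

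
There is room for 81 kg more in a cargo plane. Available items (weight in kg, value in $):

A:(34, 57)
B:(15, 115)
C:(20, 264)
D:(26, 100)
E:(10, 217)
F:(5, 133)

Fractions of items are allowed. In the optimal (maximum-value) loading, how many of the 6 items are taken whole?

Greedy by value/weight ratio, highest first.
Ratios (sorted): F 26.60, E 21.70, C 13.20, B 7.67, D 3.85, A 1.68
take F (5 @ 133); take E (10 @ 217); take C (20 @ 264); take B (15 @ 115); take D (26 @ 100); take 5/34 of A → 8.38. Capacity used 81/81.
5 item(s) taken whole; one partial (take 5/34 of A).

5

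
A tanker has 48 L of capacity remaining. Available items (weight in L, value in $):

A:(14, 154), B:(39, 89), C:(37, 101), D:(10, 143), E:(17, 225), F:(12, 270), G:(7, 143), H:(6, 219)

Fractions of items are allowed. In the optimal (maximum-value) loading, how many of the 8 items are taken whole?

Sort by value per unit weight and fill in that order.
Order: H (219/6=36.50) > F (270/12=22.50) > G (143/7=20.43) > D (143/10=14.30) > E (225/17=13.24) > A (154/14=11.00) > C (101/37=2.73) > B (89/39=2.28)
Fill: take H (6 @ 219) → take F (12 @ 270) → take G (7 @ 143) → take D (10 @ 143) → take 13/17 of E → 172.06; 48/48 used.
4 item(s) taken whole; one partial (take 13/17 of E).

4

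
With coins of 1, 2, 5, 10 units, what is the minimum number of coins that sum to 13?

Greedy: take as many of the largest coin as possible, then repeat with the remainder.
13 = 1×10 + 1×2 + 1×1
Total coins = 1 + 1 + 1 = 3

3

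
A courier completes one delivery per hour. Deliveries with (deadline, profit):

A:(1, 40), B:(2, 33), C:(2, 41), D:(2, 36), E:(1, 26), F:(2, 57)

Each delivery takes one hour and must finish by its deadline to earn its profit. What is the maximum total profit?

Profit order: F=57 C=41 A=40 D=36 B=33 E=26
Assign: F→slot 2, C→slot 1, A skipped, D skipped, B skipped, E skipped.
Slots: [1:C] [2:F]
Profit = 41 + 57 = 98

98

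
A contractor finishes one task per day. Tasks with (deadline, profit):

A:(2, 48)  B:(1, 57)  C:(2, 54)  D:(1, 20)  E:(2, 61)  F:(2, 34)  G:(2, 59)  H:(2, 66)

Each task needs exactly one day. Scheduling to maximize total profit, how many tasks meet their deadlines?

2

Sort by profit descending; place each in the latest free slot ≤ its deadline.
By profit: H(d2,66), E(d2,61), G(d2,59), B(d1,57), C(d2,54), A(d2,48), F(d2,34), D(d1,20)
H→slot 2; E→slot 1; G skipped; B skipped; C skipped; A skipped; F skipped; D skipped.
2 of 8 scheduled.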